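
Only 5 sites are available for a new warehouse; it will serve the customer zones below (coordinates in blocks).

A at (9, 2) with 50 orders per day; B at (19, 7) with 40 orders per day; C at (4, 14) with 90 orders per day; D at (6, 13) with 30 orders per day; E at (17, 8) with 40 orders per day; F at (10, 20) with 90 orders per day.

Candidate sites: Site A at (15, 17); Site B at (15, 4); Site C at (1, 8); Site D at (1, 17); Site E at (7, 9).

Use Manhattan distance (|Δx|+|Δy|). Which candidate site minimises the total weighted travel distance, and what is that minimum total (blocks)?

Site E, total 3580 blocks

Total weighted distance at each candidate:
  Site A (15, 17): total = 4420
  Site B (15, 4): total = 5240
  Site C (1, 8): total = 5100
  Site D (1, 17): total = 5160
  Site E (7, 9): total = 3580
Minimum is at Site E with total 3580 blocks.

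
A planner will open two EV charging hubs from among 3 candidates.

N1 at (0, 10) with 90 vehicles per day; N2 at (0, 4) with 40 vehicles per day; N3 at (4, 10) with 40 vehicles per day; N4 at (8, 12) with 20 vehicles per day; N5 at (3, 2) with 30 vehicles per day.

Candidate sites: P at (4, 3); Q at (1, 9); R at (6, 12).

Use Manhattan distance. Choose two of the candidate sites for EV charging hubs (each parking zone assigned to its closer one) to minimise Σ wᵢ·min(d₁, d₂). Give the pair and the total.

Evaluate every pair (each demand assigned to the nearer of the two):
  {P, Q}: total = 800
  {Q, R}: total = 890
  {P, R}: total = 1180
Best pair: {P, Q} with total 800.

{P, Q}, total 800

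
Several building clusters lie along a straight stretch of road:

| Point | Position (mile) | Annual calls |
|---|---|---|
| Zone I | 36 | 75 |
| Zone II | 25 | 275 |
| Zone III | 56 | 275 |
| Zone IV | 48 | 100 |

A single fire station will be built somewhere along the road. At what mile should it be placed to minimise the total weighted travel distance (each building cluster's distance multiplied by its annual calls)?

For a sum of weighted absolute distances on a line, the optimum is the weighted median (not the mean). Total weight W = 725; half-weight = 362.5.
Sort by position and accumulate weight:
  mile 25 (Zone II, w=275) → cum 275
  mile 36 (Zone I, w=75) → cum 350
  mile 48 (Zone IV, w=100) → cum 450  ≥ 362.5 → median here
  mile 56 (Zone III, w=275) → cum 725
Optimal location: mile 48.

x = 48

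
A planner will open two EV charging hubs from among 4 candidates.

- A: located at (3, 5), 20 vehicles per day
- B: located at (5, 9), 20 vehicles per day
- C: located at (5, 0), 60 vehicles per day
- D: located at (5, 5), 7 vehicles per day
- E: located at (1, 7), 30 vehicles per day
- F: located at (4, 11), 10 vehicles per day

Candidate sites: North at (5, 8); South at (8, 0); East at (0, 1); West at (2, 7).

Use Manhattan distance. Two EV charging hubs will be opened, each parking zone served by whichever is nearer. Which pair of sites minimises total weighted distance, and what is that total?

Evaluate every pair (each demand assigned to the nearer of the two):
  {South, West}: total = 465
  {North, South}: total = 511
  {East, West}: total = 645
  {North, West}: total = 651
  {North, East}: total = 691
  {South, East}: total = 966
Best pair: {South, West} with total 465.

{South, West}, total 465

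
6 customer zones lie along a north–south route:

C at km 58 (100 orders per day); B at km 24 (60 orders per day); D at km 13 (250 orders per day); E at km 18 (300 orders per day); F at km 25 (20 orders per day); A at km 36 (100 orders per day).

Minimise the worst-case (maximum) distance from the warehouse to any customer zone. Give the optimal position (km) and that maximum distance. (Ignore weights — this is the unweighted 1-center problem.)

The 1-center on a line is the midpoint of the two extreme points: leftmost at 13, rightmost at 58.
Optimal location = (13 + 58)/2 = 35.5; maximum distance = (58 − 13)/2 = 22.5.

location 35.5, max distance 22.5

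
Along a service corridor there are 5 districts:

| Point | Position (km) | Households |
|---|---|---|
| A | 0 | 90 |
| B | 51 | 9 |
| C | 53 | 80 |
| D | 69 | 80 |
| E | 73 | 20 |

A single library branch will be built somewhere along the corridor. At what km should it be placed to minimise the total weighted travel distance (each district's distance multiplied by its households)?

x = 53

For a sum of weighted absolute distances on a line, the optimum is the weighted median (not the mean). Total weight W = 279; half-weight = 139.5.
Sort by position and accumulate weight:
  km 0 (A, w=90) → cum 90
  km 51 (B, w=9) → cum 99
  km 53 (C, w=80) → cum 179  ≥ 139.5 → median here
  km 69 (D, w=80) → cum 259
  km 73 (E, w=20) → cum 279
Optimal location: km 53.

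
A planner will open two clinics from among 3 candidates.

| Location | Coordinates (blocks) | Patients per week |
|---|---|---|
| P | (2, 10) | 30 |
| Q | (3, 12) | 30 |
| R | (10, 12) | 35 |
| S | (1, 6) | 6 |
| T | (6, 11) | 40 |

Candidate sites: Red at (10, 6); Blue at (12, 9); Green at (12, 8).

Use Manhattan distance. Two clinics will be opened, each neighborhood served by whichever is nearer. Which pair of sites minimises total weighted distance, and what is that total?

Evaluate every pair (each demand assigned to the nearer of the two):
  {Red, Blue}: total = 1239
  {Blue, Green}: total = 1263
  {Red, Green}: total = 1374
Best pair: {Red, Blue} with total 1239.

{Red, Blue}, total 1239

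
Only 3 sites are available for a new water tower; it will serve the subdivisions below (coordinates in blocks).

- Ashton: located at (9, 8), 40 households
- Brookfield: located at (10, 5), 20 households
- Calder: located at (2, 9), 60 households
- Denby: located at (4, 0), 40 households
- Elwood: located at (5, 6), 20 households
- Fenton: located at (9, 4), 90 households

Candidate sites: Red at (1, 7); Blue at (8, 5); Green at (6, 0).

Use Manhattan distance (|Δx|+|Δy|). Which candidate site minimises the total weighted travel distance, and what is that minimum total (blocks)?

Total weighted distance at each candidate:
  Red (1, 7): total = 2250
  Blue (8, 5): total = 1420
  Green (6, 0): total = 2250
Minimum is at Blue with total 1420 blocks.

Blue, total 1420 blocks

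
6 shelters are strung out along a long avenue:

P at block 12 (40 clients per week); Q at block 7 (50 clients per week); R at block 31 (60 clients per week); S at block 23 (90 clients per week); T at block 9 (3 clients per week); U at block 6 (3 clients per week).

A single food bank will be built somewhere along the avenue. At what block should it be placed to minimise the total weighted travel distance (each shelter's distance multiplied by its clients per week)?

x = 23

For a sum of weighted absolute distances on a line, the optimum is the weighted median (not the mean). Total weight W = 246; half-weight = 123.
Sort by position and accumulate weight:
  block 6 (U, w=3) → cum 3
  block 7 (Q, w=50) → cum 53
  block 9 (T, w=3) → cum 56
  block 12 (P, w=40) → cum 96
  block 23 (S, w=90) → cum 186  ≥ 123 → median here
  block 31 (R, w=60) → cum 246
Optimal location: block 23.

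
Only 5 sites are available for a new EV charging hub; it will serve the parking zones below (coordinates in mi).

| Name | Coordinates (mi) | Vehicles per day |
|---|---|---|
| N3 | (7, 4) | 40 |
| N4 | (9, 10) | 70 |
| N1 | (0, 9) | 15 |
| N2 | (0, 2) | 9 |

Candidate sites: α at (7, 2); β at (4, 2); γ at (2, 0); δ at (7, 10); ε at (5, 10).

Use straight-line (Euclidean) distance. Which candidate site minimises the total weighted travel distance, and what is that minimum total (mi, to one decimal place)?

Total weighted distance at each candidate:
  α (7, 2): total = 868.7
  β (4, 2): total = 961.5
  γ (2, 0): total = 1274.3
  δ (7, 10): total = 581.7
  ε (5, 10): total = 694.4
Minimum is at δ with total 581.7 mi.

δ, total 581.7 mi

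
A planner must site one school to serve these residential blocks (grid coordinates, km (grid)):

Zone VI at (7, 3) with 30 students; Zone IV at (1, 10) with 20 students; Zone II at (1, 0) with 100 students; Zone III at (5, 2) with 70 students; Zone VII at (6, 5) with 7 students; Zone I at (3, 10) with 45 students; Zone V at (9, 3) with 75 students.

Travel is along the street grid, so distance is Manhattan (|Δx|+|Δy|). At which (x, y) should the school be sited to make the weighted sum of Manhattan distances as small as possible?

Manhattan distance separates: Σwᵢ(|x−xᵢ|+|y−yᵢ|) = Σwᵢ|x−xᵢ| + Σwᵢ|y−yᵢ|, so x and y are optimised independently as 1-D weighted medians.
Total weight W = 347; half = 173.5.
x-coordinate, sorted with cumulative weight:
  x=1 (Zone IV, w=20) cum 20
  x=1 (Zone II, w=100) cum 120
  x=3 (Zone I, w=45) cum 165
  x=5 (Zone III, w=70) cum 235  ← median
  x=6 (Zone VII, w=7) cum 242
  x=7 (Zone VI, w=30) cum 272
  x=9 (Zone V, w=75) cum 347
⇒ x* = 5
y-coordinate, sorted with cumulative weight:
  y=0 (Zone II, w=100) cum 100
  y=2 (Zone III, w=70) cum 170
  y=3 (Zone VI, w=30) cum 200  ← median
  y=3 (Zone V, w=75) cum 275
  y=5 (Zone VII, w=7) cum 282
  y=10 (Zone IV, w=20) cum 302
  y=10 (Zone I, w=45) cum 347
⇒ y* = 3

(5, 3)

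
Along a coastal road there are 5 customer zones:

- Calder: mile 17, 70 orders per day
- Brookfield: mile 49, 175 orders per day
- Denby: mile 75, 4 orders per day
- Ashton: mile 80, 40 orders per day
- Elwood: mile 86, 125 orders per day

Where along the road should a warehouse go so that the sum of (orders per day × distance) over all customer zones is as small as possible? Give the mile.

x = 49

For a sum of weighted absolute distances on a line, the optimum is the weighted median (not the mean). Total weight W = 414; half-weight = 207.
Sort by position and accumulate weight:
  mile 17 (Calder, w=70) → cum 70
  mile 49 (Brookfield, w=175) → cum 245  ≥ 207 → median here
  mile 75 (Denby, w=4) → cum 249
  mile 80 (Ashton, w=40) → cum 289
  mile 86 (Elwood, w=125) → cum 414
Optimal location: mile 49.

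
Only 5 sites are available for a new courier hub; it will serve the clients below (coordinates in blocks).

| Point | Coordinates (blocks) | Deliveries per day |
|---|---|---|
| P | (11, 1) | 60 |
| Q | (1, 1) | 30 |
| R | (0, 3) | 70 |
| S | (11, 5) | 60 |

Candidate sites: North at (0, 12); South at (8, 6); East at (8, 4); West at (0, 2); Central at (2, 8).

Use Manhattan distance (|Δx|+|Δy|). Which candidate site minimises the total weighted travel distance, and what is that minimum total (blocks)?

Total weighted distance at each candidate:
  North (0, 12): total = 3390
  South (8, 6): total = 1850
  East (8, 4): total = 1530
  West (0, 2): total = 1690
  Central (2, 8): total = 2410
Minimum is at East with total 1530 blocks.

East, total 1530 blocks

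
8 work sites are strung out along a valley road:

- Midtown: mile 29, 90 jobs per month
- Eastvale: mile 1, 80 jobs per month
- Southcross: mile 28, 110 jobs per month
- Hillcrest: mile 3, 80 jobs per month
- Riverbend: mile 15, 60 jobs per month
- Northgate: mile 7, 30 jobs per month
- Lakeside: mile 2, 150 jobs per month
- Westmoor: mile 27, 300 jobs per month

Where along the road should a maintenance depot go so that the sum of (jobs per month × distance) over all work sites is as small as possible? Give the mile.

x = 27

For a sum of weighted absolute distances on a line, the optimum is the weighted median (not the mean). Total weight W = 900; half-weight = 450.
Sort by position and accumulate weight:
  mile 1 (Eastvale, w=80) → cum 80
  mile 2 (Lakeside, w=150) → cum 230
  mile 3 (Hillcrest, w=80) → cum 310
  mile 7 (Northgate, w=30) → cum 340
  mile 15 (Riverbend, w=60) → cum 400
  mile 27 (Westmoor, w=300) → cum 700  ≥ 450 → median here
  mile 28 (Southcross, w=110) → cum 810
  mile 29 (Midtown, w=90) → cum 900
Optimal location: mile 27.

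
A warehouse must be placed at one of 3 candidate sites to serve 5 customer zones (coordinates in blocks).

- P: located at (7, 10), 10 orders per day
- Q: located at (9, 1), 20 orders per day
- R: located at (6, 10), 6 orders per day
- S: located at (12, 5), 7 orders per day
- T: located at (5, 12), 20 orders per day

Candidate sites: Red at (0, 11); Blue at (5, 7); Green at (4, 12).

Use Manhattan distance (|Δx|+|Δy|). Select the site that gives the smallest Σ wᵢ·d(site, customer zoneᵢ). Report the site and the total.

Blue, total 437 blocks

Total weighted distance at each candidate:
  Red (0, 11): total = 748
  Blue (5, 7): total = 437
  Green (4, 12): total = 519
Minimum is at Blue with total 437 blocks.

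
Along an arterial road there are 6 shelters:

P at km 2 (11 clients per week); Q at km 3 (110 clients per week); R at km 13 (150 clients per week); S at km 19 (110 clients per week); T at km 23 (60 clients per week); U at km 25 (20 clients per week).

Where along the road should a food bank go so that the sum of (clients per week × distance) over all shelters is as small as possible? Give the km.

For a sum of weighted absolute distances on a line, the optimum is the weighted median (not the mean). Total weight W = 461; half-weight = 230.5.
Sort by position and accumulate weight:
  km 2 (P, w=11) → cum 11
  km 3 (Q, w=110) → cum 121
  km 13 (R, w=150) → cum 271  ≥ 230.5 → median here
  km 19 (S, w=110) → cum 381
  km 23 (T, w=60) → cum 441
  km 25 (U, w=20) → cum 461
Optimal location: km 13.

x = 13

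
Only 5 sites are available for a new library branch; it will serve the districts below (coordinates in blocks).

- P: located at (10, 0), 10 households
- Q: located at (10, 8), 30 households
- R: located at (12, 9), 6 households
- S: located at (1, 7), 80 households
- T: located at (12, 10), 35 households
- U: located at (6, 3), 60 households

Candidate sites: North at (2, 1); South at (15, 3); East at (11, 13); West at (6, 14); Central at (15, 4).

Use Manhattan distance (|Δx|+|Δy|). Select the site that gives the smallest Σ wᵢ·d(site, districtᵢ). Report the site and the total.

North, total 2233 blocks

Total weighted distance at each candidate:
  North (2, 1): total = 2233
  South (15, 3): total = 2764
  East (11, 13): total = 2670
  West (6, 14): total = 2516
  Central (15, 4): total = 2683
Minimum is at North with total 2233 blocks.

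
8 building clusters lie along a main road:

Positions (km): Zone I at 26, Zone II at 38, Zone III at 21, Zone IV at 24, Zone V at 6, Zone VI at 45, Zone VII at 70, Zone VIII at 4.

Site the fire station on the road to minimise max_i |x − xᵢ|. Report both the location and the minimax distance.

location 37, max distance 33

The 1-center on a line is the midpoint of the two extreme points: leftmost at 4, rightmost at 70.
Optimal location = (4 + 70)/2 = 37; maximum distance = (70 − 4)/2 = 33.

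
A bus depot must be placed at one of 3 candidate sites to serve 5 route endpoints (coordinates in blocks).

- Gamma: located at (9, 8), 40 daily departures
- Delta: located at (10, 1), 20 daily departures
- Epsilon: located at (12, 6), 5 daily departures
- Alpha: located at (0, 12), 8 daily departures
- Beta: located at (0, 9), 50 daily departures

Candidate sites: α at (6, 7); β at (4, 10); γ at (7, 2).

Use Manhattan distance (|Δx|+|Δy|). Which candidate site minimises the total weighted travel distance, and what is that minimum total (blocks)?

α, total 883 blocks

Total weighted distance at each candidate:
  α (6, 7): total = 883
  β (4, 10): total = 938
  γ (7, 2): total = 1281
Minimum is at α with total 883 blocks.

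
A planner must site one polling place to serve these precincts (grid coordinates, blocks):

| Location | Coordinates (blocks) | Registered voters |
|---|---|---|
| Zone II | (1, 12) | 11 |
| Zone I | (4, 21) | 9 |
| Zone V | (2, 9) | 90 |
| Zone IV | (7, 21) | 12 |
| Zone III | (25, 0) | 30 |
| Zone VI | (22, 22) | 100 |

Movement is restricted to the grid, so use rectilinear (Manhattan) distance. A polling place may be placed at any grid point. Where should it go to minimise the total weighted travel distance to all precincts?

Manhattan distance separates: Σwᵢ(|x−xᵢ|+|y−yᵢ|) = Σwᵢ|x−xᵢ| + Σwᵢ|y−yᵢ|, so x and y are optimised independently as 1-D weighted medians.
Total weight W = 252; half = 126.
x-coordinate, sorted with cumulative weight:
  x=1 (Zone II, w=11) cum 11
  x=2 (Zone V, w=90) cum 101
  x=4 (Zone I, w=9) cum 110
  x=7 (Zone IV, w=12) cum 122
  x=22 (Zone VI, w=100) cum 222  ← median
  x=25 (Zone III, w=30) cum 252
⇒ x* = 22
y-coordinate, sorted with cumulative weight:
  y=0 (Zone III, w=30) cum 30
  y=9 (Zone V, w=90) cum 120
  y=12 (Zone II, w=11) cum 131  ← median
  y=21 (Zone I, w=9) cum 140
  y=21 (Zone IV, w=12) cum 152
  y=22 (Zone VI, w=100) cum 252
⇒ y* = 12

(22, 12)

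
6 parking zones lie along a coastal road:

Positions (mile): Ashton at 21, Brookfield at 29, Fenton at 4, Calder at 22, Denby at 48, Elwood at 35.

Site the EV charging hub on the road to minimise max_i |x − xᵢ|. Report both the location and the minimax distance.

The 1-center on a line is the midpoint of the two extreme points: leftmost at 4, rightmost at 48.
Optimal location = (4 + 48)/2 = 26; maximum distance = (48 − 4)/2 = 22.

location 26, max distance 22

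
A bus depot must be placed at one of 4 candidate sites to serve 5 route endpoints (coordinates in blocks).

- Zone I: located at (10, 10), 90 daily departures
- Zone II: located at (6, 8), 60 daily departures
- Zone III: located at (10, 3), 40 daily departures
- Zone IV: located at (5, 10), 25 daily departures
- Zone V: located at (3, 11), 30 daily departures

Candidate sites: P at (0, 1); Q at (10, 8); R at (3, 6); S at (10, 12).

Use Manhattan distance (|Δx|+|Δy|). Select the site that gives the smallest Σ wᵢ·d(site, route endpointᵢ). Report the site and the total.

Q, total 1095 blocks

Total weighted distance at each candidate:
  P (0, 1): total = 3710
  Q (10, 8): total = 1095
  R (3, 6): total = 1990
  S (10, 12): total = 1435
Minimum is at Q with total 1095 blocks.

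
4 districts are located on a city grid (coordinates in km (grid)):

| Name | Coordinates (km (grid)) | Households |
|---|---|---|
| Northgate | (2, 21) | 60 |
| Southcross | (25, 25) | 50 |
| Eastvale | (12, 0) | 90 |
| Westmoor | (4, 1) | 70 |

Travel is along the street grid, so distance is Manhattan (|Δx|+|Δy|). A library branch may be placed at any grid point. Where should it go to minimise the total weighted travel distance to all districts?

Manhattan distance separates: Σwᵢ(|x−xᵢ|+|y−yᵢ|) = Σwᵢ|x−xᵢ| + Σwᵢ|y−yᵢ|, so x and y are optimised independently as 1-D weighted medians.
Total weight W = 270; half = 135.
x-coordinate, sorted with cumulative weight:
  x=2 (Northgate, w=60) cum 60
  x=4 (Westmoor, w=70) cum 130
  x=12 (Eastvale, w=90) cum 220  ← median
  x=25 (Southcross, w=50) cum 270
⇒ x* = 12
y-coordinate, sorted with cumulative weight:
  y=0 (Eastvale, w=90) cum 90
  y=1 (Westmoor, w=70) cum 160  ← median
  y=21 (Northgate, w=60) cum 220
  y=25 (Southcross, w=50) cum 270
⇒ y* = 1

(12, 1)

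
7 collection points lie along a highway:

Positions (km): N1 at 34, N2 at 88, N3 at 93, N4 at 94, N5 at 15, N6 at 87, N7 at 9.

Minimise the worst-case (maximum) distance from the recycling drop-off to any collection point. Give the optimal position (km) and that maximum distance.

The 1-center on a line is the midpoint of the two extreme points: leftmost at 9, rightmost at 94.
Optimal location = (9 + 94)/2 = 51.5; maximum distance = (94 − 9)/2 = 42.5.

location 51.5, max distance 42.5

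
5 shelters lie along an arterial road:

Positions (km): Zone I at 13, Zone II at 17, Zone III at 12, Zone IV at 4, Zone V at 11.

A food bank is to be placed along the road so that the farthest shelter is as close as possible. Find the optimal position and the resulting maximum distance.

The 1-center on a line is the midpoint of the two extreme points: leftmost at 4, rightmost at 17.
Optimal location = (4 + 17)/2 = 10.5; maximum distance = (17 − 4)/2 = 6.5.

location 10.5, max distance 6.5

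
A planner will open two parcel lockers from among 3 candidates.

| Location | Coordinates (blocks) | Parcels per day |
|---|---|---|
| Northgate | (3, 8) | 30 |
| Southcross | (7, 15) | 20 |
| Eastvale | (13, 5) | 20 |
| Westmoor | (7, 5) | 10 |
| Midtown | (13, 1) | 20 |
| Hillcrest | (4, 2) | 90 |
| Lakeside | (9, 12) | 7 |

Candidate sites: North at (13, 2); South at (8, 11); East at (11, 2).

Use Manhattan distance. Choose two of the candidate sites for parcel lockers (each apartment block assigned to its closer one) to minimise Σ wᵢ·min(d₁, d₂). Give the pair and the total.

{South, East}, total 1214

Evaluate every pair (each demand assigned to the nearer of the two):
  {South, East}: total = 1214
  {North, South}: total = 1314
  {North, East}: total = 1624
Best pair: {South, East} with total 1214.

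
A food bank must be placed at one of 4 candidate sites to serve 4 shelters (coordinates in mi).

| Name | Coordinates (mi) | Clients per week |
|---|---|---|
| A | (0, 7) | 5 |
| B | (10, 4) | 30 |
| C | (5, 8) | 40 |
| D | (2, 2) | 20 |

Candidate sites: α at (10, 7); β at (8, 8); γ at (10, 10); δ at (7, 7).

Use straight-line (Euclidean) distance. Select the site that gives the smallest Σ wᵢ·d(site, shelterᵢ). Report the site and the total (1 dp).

δ, total 393.1 mi

Total weighted distance at each candidate:
  α (10, 7): total = 532.6
  β (8, 8): total = 464.2
  γ (10, 10): total = 673.9
  δ (7, 7): total = 393.1
Minimum is at δ with total 393.1 mi.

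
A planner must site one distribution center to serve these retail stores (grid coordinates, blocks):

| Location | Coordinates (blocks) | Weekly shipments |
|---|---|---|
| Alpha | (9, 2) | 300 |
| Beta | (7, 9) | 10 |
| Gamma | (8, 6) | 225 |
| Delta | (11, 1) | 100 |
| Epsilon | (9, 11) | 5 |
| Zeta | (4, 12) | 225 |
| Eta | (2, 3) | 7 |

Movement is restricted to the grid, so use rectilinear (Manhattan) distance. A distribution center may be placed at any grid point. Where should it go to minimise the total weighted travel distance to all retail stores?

Manhattan distance separates: Σwᵢ(|x−xᵢ|+|y−yᵢ|) = Σwᵢ|x−xᵢ| + Σwᵢ|y−yᵢ|, so x and y are optimised independently as 1-D weighted medians.
Total weight W = 872; half = 436.
x-coordinate, sorted with cumulative weight:
  x=2 (Eta, w=7) cum 7
  x=4 (Zeta, w=225) cum 232
  x=7 (Beta, w=10) cum 242
  x=8 (Gamma, w=225) cum 467  ← median
  x=9 (Alpha, w=300) cum 767
  x=9 (Epsilon, w=5) cum 772
  x=11 (Delta, w=100) cum 872
⇒ x* = 8
y-coordinate, sorted with cumulative weight:
  y=1 (Delta, w=100) cum 100
  y=2 (Alpha, w=300) cum 400
  y=3 (Eta, w=7) cum 407
  y=6 (Gamma, w=225) cum 632  ← median
  y=9 (Beta, w=10) cum 642
  y=11 (Epsilon, w=5) cum 647
  y=12 (Zeta, w=225) cum 872
⇒ y* = 6

(8, 6)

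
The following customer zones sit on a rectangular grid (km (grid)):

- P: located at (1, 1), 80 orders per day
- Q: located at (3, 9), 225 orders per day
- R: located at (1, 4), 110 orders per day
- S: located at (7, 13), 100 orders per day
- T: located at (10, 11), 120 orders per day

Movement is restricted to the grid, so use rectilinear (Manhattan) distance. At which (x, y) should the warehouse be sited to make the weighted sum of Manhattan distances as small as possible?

(3, 9)

Manhattan distance separates: Σwᵢ(|x−xᵢ|+|y−yᵢ|) = Σwᵢ|x−xᵢ| + Σwᵢ|y−yᵢ|, so x and y are optimised independently as 1-D weighted medians.
Total weight W = 635; half = 317.5.
x-coordinate, sorted with cumulative weight:
  x=1 (P, w=80) cum 80
  x=1 (R, w=110) cum 190
  x=3 (Q, w=225) cum 415  ← median
  x=7 (S, w=100) cum 515
  x=10 (T, w=120) cum 635
⇒ x* = 3
y-coordinate, sorted with cumulative weight:
  y=1 (P, w=80) cum 80
  y=4 (R, w=110) cum 190
  y=9 (Q, w=225) cum 415  ← median
  y=11 (T, w=120) cum 535
  y=13 (S, w=100) cum 635
⇒ y* = 9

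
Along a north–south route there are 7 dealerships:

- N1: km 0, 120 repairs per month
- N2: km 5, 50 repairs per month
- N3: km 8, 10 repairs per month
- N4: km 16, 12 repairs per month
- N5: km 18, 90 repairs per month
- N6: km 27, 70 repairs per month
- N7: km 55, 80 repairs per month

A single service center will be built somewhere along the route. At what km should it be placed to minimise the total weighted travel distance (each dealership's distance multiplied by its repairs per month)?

x = 18

For a sum of weighted absolute distances on a line, the optimum is the weighted median (not the mean). Total weight W = 432; half-weight = 216.
Sort by position and accumulate weight:
  km 0 (N1, w=120) → cum 120
  km 5 (N2, w=50) → cum 170
  km 8 (N3, w=10) → cum 180
  km 16 (N4, w=12) → cum 192
  km 18 (N5, w=90) → cum 282  ≥ 216 → median here
  km 27 (N6, w=70) → cum 352
  km 55 (N7, w=80) → cum 432
Optimal location: km 18.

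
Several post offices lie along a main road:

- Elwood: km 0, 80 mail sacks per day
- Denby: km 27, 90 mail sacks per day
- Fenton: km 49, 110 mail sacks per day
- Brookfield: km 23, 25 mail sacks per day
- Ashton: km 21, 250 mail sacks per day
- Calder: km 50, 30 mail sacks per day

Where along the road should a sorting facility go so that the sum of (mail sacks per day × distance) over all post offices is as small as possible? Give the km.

x = 21

For a sum of weighted absolute distances on a line, the optimum is the weighted median (not the mean). Total weight W = 585; half-weight = 292.5.
Sort by position and accumulate weight:
  km 0 (Elwood, w=80) → cum 80
  km 21 (Ashton, w=250) → cum 330  ≥ 292.5 → median here
  km 23 (Brookfield, w=25) → cum 355
  km 27 (Denby, w=90) → cum 445
  km 49 (Fenton, w=110) → cum 555
  km 50 (Calder, w=30) → cum 585
Optimal location: km 21.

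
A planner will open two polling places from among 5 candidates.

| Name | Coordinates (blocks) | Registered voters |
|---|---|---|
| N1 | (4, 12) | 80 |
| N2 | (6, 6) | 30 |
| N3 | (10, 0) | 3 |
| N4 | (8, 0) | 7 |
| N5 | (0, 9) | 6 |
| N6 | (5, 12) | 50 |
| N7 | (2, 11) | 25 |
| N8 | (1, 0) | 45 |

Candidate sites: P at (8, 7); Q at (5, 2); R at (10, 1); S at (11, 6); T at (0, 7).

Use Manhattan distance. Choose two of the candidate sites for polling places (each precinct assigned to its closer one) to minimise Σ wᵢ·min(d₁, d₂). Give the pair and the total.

{P, T}, total 1808

Evaluate every pair (each demand assigned to the nearer of the two):
  {P, T}: total = 1808
  {P, Q}: total = 1846
  {Q, T}: total = 1858
  {R, T}: total = 1976
  {S, T}: total = 1976
  {P, R}: total = 1994
  {Q, R}: total = 2196
  {P, S}: total = 2220
  {Q, S}: total = 2228
  {R, S}: total = 2698
Best pair: {P, T} with total 1808.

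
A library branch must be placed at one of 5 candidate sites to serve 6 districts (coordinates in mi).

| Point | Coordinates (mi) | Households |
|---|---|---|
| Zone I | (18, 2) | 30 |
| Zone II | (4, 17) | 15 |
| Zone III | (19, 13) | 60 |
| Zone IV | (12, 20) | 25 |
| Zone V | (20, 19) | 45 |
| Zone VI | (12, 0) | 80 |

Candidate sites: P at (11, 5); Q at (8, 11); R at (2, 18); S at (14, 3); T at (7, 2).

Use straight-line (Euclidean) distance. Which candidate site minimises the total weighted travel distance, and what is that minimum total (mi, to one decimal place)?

S, total 2537.9 mi

Total weighted distance at each candidate:
  P (11, 5): total = 2648.4
  Q (8, 11): total = 3014.2
  R (2, 18): total = 4489.1
  S (14, 3): total = 2537.9
  T (7, 2): total = 3397.1
Minimum is at S with total 2537.9 mi.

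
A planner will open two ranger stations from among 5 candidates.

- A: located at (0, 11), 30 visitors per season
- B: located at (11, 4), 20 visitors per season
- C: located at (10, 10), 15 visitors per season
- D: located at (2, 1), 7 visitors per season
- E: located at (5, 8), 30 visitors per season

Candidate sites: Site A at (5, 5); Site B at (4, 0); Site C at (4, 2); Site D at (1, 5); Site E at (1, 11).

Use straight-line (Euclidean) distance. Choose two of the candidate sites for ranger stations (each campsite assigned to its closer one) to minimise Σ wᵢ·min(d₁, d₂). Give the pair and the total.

{Site A, Site E}, total 382.7

Evaluate every pair (each demand assigned to the nearer of the two):
  {Site A, Site E}: total = 382.7
  {Site C, Site E}: total = 477.1
  {Site B, Site E}: total = 492.7
  {Site A, Site D}: total = 529.1
  {Site D, Site E}: total = 545.7
  {Site A, Site B}: total = 567.7
  {Site A, Site C}: total = 567.7
  {Site C, Site D}: total = 643.7
  {Site B, Site D}: total = 663.8
  {Site B, Site C}: total = 789.2
Best pair: {Site A, Site E} with total 382.7.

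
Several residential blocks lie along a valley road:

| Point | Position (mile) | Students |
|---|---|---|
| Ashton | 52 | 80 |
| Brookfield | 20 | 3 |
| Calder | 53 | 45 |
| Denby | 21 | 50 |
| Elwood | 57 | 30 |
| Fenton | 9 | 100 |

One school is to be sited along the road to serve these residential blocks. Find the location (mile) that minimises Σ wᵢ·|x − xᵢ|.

x = 52

For a sum of weighted absolute distances on a line, the optimum is the weighted median (not the mean). Total weight W = 308; half-weight = 154.
Sort by position and accumulate weight:
  mile 9 (Fenton, w=100) → cum 100
  mile 20 (Brookfield, w=3) → cum 103
  mile 21 (Denby, w=50) → cum 153
  mile 52 (Ashton, w=80) → cum 233  ≥ 154 → median here
  mile 53 (Calder, w=45) → cum 278
  mile 57 (Elwood, w=30) → cum 308
Optimal location: mile 52.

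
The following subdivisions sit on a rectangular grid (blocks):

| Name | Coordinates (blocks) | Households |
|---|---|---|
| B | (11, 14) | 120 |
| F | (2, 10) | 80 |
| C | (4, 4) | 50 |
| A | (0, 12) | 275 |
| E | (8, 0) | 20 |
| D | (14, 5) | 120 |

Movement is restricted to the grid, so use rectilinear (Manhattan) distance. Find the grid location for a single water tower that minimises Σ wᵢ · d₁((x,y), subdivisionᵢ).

Manhattan distance separates: Σwᵢ(|x−xᵢ|+|y−yᵢ|) = Σwᵢ|x−xᵢ| + Σwᵢ|y−yᵢ|, so x and y are optimised independently as 1-D weighted medians.
Total weight W = 665; half = 332.5.
x-coordinate, sorted with cumulative weight:
  x=0 (A, w=275) cum 275
  x=2 (F, w=80) cum 355  ← median
  x=4 (C, w=50) cum 405
  x=8 (E, w=20) cum 425
  x=11 (B, w=120) cum 545
  x=14 (D, w=120) cum 665
⇒ x* = 2
y-coordinate, sorted with cumulative weight:
  y=0 (E, w=20) cum 20
  y=4 (C, w=50) cum 70
  y=5 (D, w=120) cum 190
  y=10 (F, w=80) cum 270
  y=12 (A, w=275) cum 545  ← median
  y=14 (B, w=120) cum 665
⇒ y* = 12

(2, 12)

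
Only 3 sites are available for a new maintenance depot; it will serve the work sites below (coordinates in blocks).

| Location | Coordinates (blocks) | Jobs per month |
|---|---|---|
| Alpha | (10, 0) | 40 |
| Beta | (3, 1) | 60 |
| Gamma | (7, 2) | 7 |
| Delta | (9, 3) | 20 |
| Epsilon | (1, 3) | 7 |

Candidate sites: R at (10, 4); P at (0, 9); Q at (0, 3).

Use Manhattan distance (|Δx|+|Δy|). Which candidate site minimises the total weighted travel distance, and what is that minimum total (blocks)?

Total weighted distance at each candidate:
  R (10, 4): total = 905
  P (0, 9): total = 1867
  Q (0, 3): total = 1063
Minimum is at R with total 905 blocks.

R, total 905 blocks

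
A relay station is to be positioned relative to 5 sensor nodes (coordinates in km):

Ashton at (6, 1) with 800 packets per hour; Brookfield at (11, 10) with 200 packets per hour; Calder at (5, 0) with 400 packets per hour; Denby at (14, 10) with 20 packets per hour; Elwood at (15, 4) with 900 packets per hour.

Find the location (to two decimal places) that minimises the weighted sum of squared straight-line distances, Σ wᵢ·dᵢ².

(9.82, 2.84)

The minimiser of Σwᵢ‖p−pᵢ‖² is the weighted centroid p* = (Σwᵢpᵢ)/(Σwᵢ).
Σwᵢ = 2320.
Σwᵢxᵢ = 800·6 + 200·11 + 400·5 + 20·14 + 900·15 = 22780.
Σwᵢyᵢ = 800·1 + 200·10 + 400·0 + 20·10 + 900·4 = 6600.
x* = 22780/2320 = 9.82, y* = 6600/2320 = 2.84.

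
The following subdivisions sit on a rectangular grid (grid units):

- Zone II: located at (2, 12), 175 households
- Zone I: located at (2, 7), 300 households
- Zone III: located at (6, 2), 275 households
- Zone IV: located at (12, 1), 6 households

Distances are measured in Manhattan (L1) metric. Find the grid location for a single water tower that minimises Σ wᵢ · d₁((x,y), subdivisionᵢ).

(2, 7)

Manhattan distance separates: Σwᵢ(|x−xᵢ|+|y−yᵢ|) = Σwᵢ|x−xᵢ| + Σwᵢ|y−yᵢ|, so x and y are optimised independently as 1-D weighted medians.
Total weight W = 756; half = 378.
x-coordinate, sorted with cumulative weight:
  x=2 (Zone II, w=175) cum 175
  x=2 (Zone I, w=300) cum 475  ← median
  x=6 (Zone III, w=275) cum 750
  x=12 (Zone IV, w=6) cum 756
⇒ x* = 2
y-coordinate, sorted with cumulative weight:
  y=1 (Zone IV, w=6) cum 6
  y=2 (Zone III, w=275) cum 281
  y=7 (Zone I, w=300) cum 581  ← median
  y=12 (Zone II, w=175) cum 756
⇒ y* = 7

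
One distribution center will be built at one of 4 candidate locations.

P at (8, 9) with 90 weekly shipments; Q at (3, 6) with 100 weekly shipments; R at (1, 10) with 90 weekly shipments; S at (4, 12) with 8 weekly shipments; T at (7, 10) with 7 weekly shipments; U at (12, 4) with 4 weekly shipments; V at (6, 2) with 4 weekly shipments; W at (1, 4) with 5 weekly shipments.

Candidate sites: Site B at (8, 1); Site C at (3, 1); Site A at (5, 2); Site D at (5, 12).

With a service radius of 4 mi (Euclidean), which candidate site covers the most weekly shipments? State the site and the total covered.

Coverage radius r = 4 mi; a point is covered iff (Δx)²+(Δy)² ≤ 4² = 16.
  Site B (8, 1): covers {V} → 4
  Site C (3, 1): covers {V, W} → 9
  Site A (5, 2): covers {V} → 4
  Site D (5, 12): covers {S, T} → 15
Maximum coverage at Site D: 15 weekly shipments.

Site D, covering 15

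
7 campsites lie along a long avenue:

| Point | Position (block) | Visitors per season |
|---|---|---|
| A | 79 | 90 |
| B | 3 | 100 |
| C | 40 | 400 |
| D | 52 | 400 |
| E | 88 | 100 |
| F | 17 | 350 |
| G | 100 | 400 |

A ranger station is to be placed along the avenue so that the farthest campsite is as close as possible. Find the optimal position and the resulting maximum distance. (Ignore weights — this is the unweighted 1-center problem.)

location 51.5, max distance 48.5

The 1-center on a line is the midpoint of the two extreme points: leftmost at 3, rightmost at 100.
Optimal location = (3 + 100)/2 = 51.5; maximum distance = (100 − 3)/2 = 48.5.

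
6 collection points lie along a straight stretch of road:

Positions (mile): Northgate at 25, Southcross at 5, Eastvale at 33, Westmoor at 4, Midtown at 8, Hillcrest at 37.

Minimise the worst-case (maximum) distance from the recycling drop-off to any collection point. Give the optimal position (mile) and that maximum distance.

The 1-center on a line is the midpoint of the two extreme points: leftmost at 4, rightmost at 37.
Optimal location = (4 + 37)/2 = 20.5; maximum distance = (37 − 4)/2 = 16.5.

location 20.5, max distance 16.5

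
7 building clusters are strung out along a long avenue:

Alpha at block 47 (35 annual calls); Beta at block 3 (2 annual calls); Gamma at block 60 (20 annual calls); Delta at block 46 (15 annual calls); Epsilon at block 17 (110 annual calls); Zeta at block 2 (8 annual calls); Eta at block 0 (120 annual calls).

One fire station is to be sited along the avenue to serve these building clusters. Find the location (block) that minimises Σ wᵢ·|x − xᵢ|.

For a sum of weighted absolute distances on a line, the optimum is the weighted median (not the mean). Total weight W = 310; half-weight = 155.
Sort by position and accumulate weight:
  block 0 (Eta, w=120) → cum 120
  block 2 (Zeta, w=8) → cum 128
  block 3 (Beta, w=2) → cum 130
  block 17 (Epsilon, w=110) → cum 240  ≥ 155 → median here
  block 46 (Delta, w=15) → cum 255
  block 47 (Alpha, w=35) → cum 290
  block 60 (Gamma, w=20) → cum 310
Optimal location: block 17.

x = 17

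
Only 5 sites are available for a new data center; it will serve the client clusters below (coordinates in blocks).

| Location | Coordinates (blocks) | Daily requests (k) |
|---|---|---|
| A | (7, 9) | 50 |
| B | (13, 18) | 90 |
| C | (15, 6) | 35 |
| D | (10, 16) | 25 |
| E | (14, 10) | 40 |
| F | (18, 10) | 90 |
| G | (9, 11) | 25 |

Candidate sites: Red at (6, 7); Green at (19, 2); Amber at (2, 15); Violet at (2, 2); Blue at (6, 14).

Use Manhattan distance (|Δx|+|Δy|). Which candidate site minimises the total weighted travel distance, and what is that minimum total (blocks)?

Total weighted distance at each candidate:
  Red (6, 7): total = 4410
  Green (19, 2): total = 5590
  Amber (2, 15): total = 5650
  Violet (2, 2): total = 7535
  Blue (6, 14): total = 4105
Minimum is at Blue with total 4105 blocks.

Blue, total 4105 blocks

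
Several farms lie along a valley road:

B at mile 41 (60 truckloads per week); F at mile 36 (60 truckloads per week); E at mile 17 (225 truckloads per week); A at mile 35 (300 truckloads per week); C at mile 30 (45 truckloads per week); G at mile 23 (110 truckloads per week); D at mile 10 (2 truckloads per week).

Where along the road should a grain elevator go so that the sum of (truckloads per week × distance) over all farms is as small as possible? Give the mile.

For a sum of weighted absolute distances on a line, the optimum is the weighted median (not the mean). Total weight W = 802; half-weight = 401.
Sort by position and accumulate weight:
  mile 10 (D, w=2) → cum 2
  mile 17 (E, w=225) → cum 227
  mile 23 (G, w=110) → cum 337
  mile 30 (C, w=45) → cum 382
  mile 35 (A, w=300) → cum 682  ≥ 401 → median here
  mile 36 (F, w=60) → cum 742
  mile 41 (B, w=60) → cum 802
Optimal location: mile 35.

x = 35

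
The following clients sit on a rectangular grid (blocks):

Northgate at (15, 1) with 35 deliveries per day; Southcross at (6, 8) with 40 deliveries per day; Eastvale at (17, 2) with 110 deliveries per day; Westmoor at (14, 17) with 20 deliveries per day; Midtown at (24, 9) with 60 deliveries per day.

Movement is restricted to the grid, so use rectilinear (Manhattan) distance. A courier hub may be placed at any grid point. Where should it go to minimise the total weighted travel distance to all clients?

Manhattan distance separates: Σwᵢ(|x−xᵢ|+|y−yᵢ|) = Σwᵢ|x−xᵢ| + Σwᵢ|y−yᵢ|, so x and y are optimised independently as 1-D weighted medians.
Total weight W = 265; half = 132.5.
x-coordinate, sorted with cumulative weight:
  x=6 (Southcross, w=40) cum 40
  x=14 (Westmoor, w=20) cum 60
  x=15 (Northgate, w=35) cum 95
  x=17 (Eastvale, w=110) cum 205  ← median
  x=24 (Midtown, w=60) cum 265
⇒ x* = 17
y-coordinate, sorted with cumulative weight:
  y=1 (Northgate, w=35) cum 35
  y=2 (Eastvale, w=110) cum 145  ← median
  y=8 (Southcross, w=40) cum 185
  y=9 (Midtown, w=60) cum 245
  y=17 (Westmoor, w=20) cum 265
⇒ y* = 2

(17, 2)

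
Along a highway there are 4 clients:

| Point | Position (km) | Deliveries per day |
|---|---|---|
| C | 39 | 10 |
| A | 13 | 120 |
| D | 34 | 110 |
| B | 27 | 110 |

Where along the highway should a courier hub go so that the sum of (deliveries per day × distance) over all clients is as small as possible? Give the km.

x = 27

For a sum of weighted absolute distances on a line, the optimum is the weighted median (not the mean). Total weight W = 350; half-weight = 175.
Sort by position and accumulate weight:
  km 13 (A, w=120) → cum 120
  km 27 (B, w=110) → cum 230  ≥ 175 → median here
  km 34 (D, w=110) → cum 340
  km 39 (C, w=10) → cum 350
Optimal location: km 27.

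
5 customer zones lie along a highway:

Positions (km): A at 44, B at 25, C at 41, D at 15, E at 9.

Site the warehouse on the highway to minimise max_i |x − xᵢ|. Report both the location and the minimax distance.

location 26.5, max distance 17.5

The 1-center on a line is the midpoint of the two extreme points: leftmost at 9, rightmost at 44.
Optimal location = (9 + 44)/2 = 26.5; maximum distance = (44 − 9)/2 = 17.5.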